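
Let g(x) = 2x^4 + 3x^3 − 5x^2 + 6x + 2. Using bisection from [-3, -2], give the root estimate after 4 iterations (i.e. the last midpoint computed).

-2.8125

m = -2.5, g(m) = -13 (−); new bracket [-3, -2.5]
m = -2.75, g(m) = -0.320312 (−); new bracket [-3, -2.75]
m = -2.875, g(m) = 8.771973 (+); new bracket [-2.875, -2.75]
m = -2.8125, g(m) = 3.9734 (+); new bracket [-2.8125, -2.75]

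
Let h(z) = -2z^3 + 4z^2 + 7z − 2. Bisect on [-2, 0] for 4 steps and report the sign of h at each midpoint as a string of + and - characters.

-+-+

h(-1) = -3 < 0, so the root lies in [-2, -1]
h(-1.5) = 3.25 > 0, so the root lies in [-1.5, -1]
h(-1.25) = -0.59375 < 0, so the root lies in [-1.5, -1.25]
h(-1.375) = 1.1367 > 0, so the root lies in [-1.375, -1.25]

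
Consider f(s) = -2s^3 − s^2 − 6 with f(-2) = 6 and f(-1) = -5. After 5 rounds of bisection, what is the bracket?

[-1.65625, -1.625]

m = -1.5, f(m) = -1.5 (−); new bracket [-2, -1.5]
m = -1.75, f(m) = 1.65625 (+); new bracket [-1.75, -1.5]
m = -1.625, f(m) = -0.058594 (−); new bracket [-1.75, -1.625]
m = -1.6875, f(m) = 0.7632 (+); new bracket [-1.6875, -1.625]
m = -1.65625, f(m) = 0.3436 (+); new bracket [-1.65625, -1.625]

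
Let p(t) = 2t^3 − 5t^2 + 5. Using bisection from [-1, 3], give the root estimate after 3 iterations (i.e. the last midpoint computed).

-0.5

m = 1, p(m) = 2 (+); new bracket [-1, 1]
m = 0, p(m) = 5 (+); new bracket [-1, 0]
m = -0.5, p(m) = 3.5 (+); new bracket [-1, -0.5]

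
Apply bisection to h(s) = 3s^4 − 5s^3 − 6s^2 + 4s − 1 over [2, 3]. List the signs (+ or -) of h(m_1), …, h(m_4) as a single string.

+-++

s = 2.5 gives h = 10.5625, positive; keep [2, 2.5]
s = 2.25 gives h = -2.441406, negative; keep [2.25, 2.5]
s = 2.375 gives h = 3.123779, positive; keep [2.25, 2.375]
s = 2.3125 gives h = 0.1241, positive; keep [2.25, 2.3125]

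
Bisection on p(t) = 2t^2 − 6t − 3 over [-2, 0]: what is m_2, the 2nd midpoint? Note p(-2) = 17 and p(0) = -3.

-0.5

p(-1) = 5 > 0, so the root lies in [-1, 0]
p(-0.5) = 0.5 > 0, so the root lies in [-0.5, 0]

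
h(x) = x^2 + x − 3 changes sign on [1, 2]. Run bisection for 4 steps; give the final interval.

[1.25, 1.3125]

x = 1.5 gives h = 0.75, positive; keep [1, 1.5]
x = 1.25 gives h = -0.1875, negative; keep [1.25, 1.5]
x = 1.375 gives h = 0.265625, positive; keep [1.25, 1.375]
x = 1.3125 gives h = 0.0352, positive; keep [1.25, 1.3125]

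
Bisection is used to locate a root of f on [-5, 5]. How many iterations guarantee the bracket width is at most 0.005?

11

Width after n steps is 10/2^n. Need 2^n ≥ 10/0.005 = 2000.
2^10 = 1024 < 2000 ≤ 2^11 = 2048, so n = 11.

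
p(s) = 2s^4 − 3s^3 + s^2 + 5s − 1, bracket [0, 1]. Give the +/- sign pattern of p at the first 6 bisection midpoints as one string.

++--++

p(0.5) = 1.5 > 0, so the root lies in [0, 0.5]
p(0.25) = 0.273438 > 0, so the root lies in [0, 0.25]
p(0.125) = -0.364746 < 0, so the root lies in [0.125, 0.25]
p(0.1875) = -0.0446 < 0, so the root lies in [0.1875, 0.25]
p(0.21875) = 0.1148 > 0, so the root lies in [0.1875, 0.21875]
p(0.203125) = 0.0351 > 0, so the root lies in [0.1875, 0.203125]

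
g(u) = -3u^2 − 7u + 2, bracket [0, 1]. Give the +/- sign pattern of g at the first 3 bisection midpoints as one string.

midpoint 0.5: g = -2.25 < 0 → [0, 0.5]
midpoint 0.25: g = 0.0625 > 0 → [0.25, 0.5]
midpoint 0.375: g = -1.046875 < 0 → [0.25, 0.375]

-+-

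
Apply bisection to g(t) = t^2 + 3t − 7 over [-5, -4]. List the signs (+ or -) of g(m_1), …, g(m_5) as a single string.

-+++-

m = -4.5, g(m) = -0.25 (−); new bracket [-5, -4.5]
m = -4.75, g(m) = 1.3125 (+); new bracket [-4.75, -4.5]
m = -4.625, g(m) = 0.515625 (+); new bracket [-4.625, -4.5]
m = -4.5625, g(m) = 0.1289 (+); new bracket [-4.5625, -4.5]
m = -4.53125, g(m) = -0.0615 (−); new bracket [-4.5625, -4.53125]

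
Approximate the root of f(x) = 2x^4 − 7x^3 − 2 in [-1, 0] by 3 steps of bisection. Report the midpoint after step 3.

-0.625

m = -0.5, f(m) = -1 (−); new bracket [-1, -0.5]
m = -0.75, f(m) = 1.585938 (+); new bracket [-0.75, -0.5]
m = -0.625, f(m) = 0.01416 (+); new bracket [-0.625, -0.5]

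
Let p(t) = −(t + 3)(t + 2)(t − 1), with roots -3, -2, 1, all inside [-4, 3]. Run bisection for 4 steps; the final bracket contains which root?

m = -0.5, p(m) = 5.625 (+); new bracket [-0.5, 3]
m = 1.25, p(m) = -3.453125 (−); new bracket [-0.5, 1.25]
m = 0.375, p(m) = 5.009766 (+); new bracket [0.375, 1.25]
m = 0.8125, p(m) = 2.0105 (+); new bracket [0.8125, 1.25]

1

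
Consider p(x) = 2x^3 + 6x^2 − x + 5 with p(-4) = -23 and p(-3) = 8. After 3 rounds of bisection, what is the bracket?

midpoint -3.5: p = -3.75 < 0 → [-3.5, -3]
midpoint -3.25: p = 2.96875 > 0 → [-3.5, -3.25]
midpoint -3.375: p = -0.167969 < 0 → [-3.375, -3.25]

[-3.375, -3.25]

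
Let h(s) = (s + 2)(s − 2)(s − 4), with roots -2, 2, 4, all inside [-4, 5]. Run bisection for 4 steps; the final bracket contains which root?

-2

m = 0.5, h(m) = 13.125 (+); new bracket [-4, 0.5]
m = -1.75, h(m) = 5.390625 (+); new bracket [-4, -1.75]
m = -2.875, h(m) = -29.326172 (−); new bracket [-2.875, -1.75]
m = -2.3125, h(m) = -8.5071 (−); new bracket [-2.3125, -1.75]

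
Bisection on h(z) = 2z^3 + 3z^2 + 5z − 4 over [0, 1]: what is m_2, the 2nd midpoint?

0.75

m = 0.5, h(m) = -0.5 (−); new bracket [0.5, 1]
m = 0.75, h(m) = 2.28125 (+); new bracket [0.5, 0.75]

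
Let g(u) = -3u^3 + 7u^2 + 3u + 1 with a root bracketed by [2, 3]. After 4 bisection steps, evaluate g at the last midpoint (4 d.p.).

1.3884

midpoint 2.5: g = 5.375 > 0 → [2.5, 3]
midpoint 2.75: g = -0.203125 < 0 → [2.5, 2.75]
midpoint 2.625: g = 2.845703 > 0 → [2.625, 2.75]
midpoint 2.6875: g = 1.3884 > 0 → [2.6875, 2.75]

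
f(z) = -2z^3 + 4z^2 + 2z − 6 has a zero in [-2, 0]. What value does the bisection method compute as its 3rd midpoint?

-1.25

z = -1 gives f = -2, negative; keep [-2, -1]
z = -1.5 gives f = 6.75, positive; keep [-1.5, -1]
z = -1.25 gives f = 1.65625, positive; keep [-1.25, -1]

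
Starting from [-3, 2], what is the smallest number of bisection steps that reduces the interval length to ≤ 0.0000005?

Width after n steps is 5/2^n. Need 2^n ≥ 5/0.0000005 = 10000000.
2^23 = 8388608 < 10000000 ≤ 2^24 = 16777216, so n = 24.

24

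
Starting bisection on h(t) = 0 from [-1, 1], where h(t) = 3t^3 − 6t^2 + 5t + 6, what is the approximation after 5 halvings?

-0.5625

m = 0, h(m) = 6 (+); new bracket [-1, 0]
m = -0.5, h(m) = 1.625 (+); new bracket [-1, -0.5]
m = -0.75, h(m) = -2.390625 (−); new bracket [-0.75, -0.5]
m = -0.625, h(m) = -0.2012 (−); new bracket [-0.625, -0.5]
m = -0.5625, h(m) = 0.7551 (+); new bracket [-0.625, -0.5625]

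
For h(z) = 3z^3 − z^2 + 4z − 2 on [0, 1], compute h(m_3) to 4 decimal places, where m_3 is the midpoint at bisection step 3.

m = 0.5, h(m) = 0.125 (+); new bracket [0, 0.5]
m = 0.25, h(m) = -1.015625 (−); new bracket [0.25, 0.5]
m = 0.375, h(m) = -0.482422 (−); new bracket [0.375, 0.5]

-0.4824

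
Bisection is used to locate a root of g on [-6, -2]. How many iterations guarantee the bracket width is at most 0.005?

Width after n steps is 4/2^n. Need 2^n ≥ 4/0.005 = 800.
2^9 = 512 < 800 ≤ 2^10 = 1024, so n = 10.

10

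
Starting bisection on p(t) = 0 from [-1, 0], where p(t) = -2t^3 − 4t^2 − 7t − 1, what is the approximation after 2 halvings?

p(-0.5) = 1.75 > 0, so the root lies in [-0.5, 0]
p(-0.25) = 0.53125 > 0, so the root lies in [-0.25, 0]

-0.25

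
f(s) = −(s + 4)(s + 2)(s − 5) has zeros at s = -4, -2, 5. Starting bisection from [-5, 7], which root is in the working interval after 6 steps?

5

s = 1 gives f = 60, positive; keep [1, 7]
s = 4 gives f = 48, positive; keep [4, 7]
s = 5.5 gives f = -35.625, negative; keep [4, 5.5]
s = 4.75 gives f = 14.7656, positive; keep [4.75, 5.5]
s = 5.125 gives f = -8.127, negative; keep [4.75, 5.125]
s = 4.9375 gives f = 3.8752, positive; keep [4.9375, 5.125]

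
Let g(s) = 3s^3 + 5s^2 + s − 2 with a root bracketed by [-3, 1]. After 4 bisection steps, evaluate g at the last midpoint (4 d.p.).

midpoint -1: g = -1 < 0 → [-1, 1]
midpoint 0: g = -2 < 0 → [0, 1]
midpoint 0.5: g = 0.125 > 0 → [0, 0.5]
midpoint 0.25: g = -1.3906 < 0 → [0.25, 0.5]

-1.3906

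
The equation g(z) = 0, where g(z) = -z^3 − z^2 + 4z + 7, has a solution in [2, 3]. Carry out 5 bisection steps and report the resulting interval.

[2.21875, 2.25]

z = 2.5 gives g = -4.875, negative; keep [2, 2.5]
z = 2.25 gives g = -0.453125, negative; keep [2, 2.25]
z = 2.125 gives g = 1.388672, positive; keep [2.125, 2.25]
z = 2.1875 gives g = 0.4973, positive; keep [2.1875, 2.25]
z = 2.21875 gives g = 0.0296, positive; keep [2.21875, 2.25]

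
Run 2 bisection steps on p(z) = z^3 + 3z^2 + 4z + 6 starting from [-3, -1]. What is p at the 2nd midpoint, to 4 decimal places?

p(-2) = 2 > 0, so the root lies in [-3, -2]
p(-2.5) = -0.875 < 0, so the root lies in [-2.5, -2]

-0.8750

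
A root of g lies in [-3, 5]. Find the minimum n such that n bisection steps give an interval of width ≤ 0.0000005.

Width after n steps is 8/2^n. Need 2^n ≥ 8/0.0000005 = 16000000.
2^23 = 8388608 < 16000000 ≤ 2^24 = 16777216, so n = 24.

24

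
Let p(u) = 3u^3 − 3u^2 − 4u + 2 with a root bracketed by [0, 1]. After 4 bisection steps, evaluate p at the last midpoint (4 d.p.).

p(0.5) = -0.375 < 0, so the root lies in [0, 0.5]
p(0.25) = 0.859375 > 0, so the root lies in [0.25, 0.5]
p(0.375) = 0.236328 > 0, so the root lies in [0.375, 0.5]
p(0.4375) = -0.073 < 0, so the root lies in [0.375, 0.4375]

-0.0730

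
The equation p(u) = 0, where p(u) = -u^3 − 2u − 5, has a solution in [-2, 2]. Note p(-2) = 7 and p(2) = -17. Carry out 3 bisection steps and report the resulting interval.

m = 0, p(m) = -5 (−); new bracket [-2, 0]
m = -1, p(m) = -2 (−); new bracket [-2, -1]
m = -1.5, p(m) = 1.375 (+); new bracket [-1.5, -1]

[-1.5, -1]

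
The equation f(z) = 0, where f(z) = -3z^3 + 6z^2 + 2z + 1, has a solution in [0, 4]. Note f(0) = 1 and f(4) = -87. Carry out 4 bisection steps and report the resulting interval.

[2.25, 2.5]

z = 2 gives f = 5, positive; keep [2, 4]
z = 3 gives f = -20, negative; keep [2, 3]
z = 2.5 gives f = -3.375, negative; keep [2, 2.5]
z = 2.25 gives f = 1.7031, positive; keep [2.25, 2.5]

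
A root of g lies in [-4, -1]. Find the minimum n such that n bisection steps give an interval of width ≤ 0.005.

Width after n steps is 3/2^n. Need 2^n ≥ 3/0.005 = 600.
2^9 = 512 < 600 ≤ 2^10 = 1024, so n = 10.

10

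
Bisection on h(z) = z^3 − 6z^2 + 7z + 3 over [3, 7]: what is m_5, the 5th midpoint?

z = 5 gives h = 13, positive; keep [3, 5]
z = 4 gives h = -1, negative; keep [4, 5]
z = 4.5 gives h = 4.125, positive; keep [4, 4.5]
z = 4.25 gives h = 1.1406, positive; keep [4, 4.25]
z = 4.125 gives h = -0.0293, negative; keep [4.125, 4.25]

4.125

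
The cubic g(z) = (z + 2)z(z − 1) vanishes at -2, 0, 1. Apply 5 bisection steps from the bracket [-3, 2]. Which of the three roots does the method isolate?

-2

g(-0.5) = 1.125 > 0, so the root lies in [-3, -0.5]
g(-1.75) = 1.203125 > 0, so the root lies in [-3, -1.75]
g(-2.375) = -3.005859 < 0, so the root lies in [-2.375, -1.75]
g(-2.0625) = -0.3948 < 0, so the root lies in [-2.0625, -1.75]
g(-1.90625) = 0.5194 > 0, so the root lies in [-2.0625, -1.90625]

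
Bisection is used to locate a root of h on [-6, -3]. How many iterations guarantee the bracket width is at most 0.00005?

16

Width after n steps is 3/2^n. Need 2^n ≥ 3/0.00005 = 60000.
2^15 = 32768 < 60000 ≤ 2^16 = 65536, so n = 16.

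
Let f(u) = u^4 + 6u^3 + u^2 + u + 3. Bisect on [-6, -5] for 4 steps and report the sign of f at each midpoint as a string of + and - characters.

f(-5.5) = -55.4375 < 0, so the root lies in [-6, -5.5]
f(-5.75) = -17.214844 < 0, so the root lies in [-6, -5.75]
f(-5.875) = 6.293213 > 0, so the root lies in [-5.875, -5.75]
f(-5.8125) = -5.8479 < 0, so the root lies in [-5.875, -5.8125]

--+-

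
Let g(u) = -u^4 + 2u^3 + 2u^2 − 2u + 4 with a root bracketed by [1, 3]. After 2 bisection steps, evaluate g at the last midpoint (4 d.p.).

midpoint 2: g = 8 > 0 → [2, 3]
midpoint 2.5: g = 3.6875 > 0 → [2.5, 3]

3.6875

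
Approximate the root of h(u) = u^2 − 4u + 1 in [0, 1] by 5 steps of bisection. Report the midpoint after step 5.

0.28125

u = 0.5 gives h = -0.75, negative; keep [0, 0.5]
u = 0.25 gives h = 0.0625, positive; keep [0.25, 0.5]
u = 0.375 gives h = -0.359375, negative; keep [0.25, 0.375]
u = 0.3125 gives h = -0.1523, negative; keep [0.25, 0.3125]
u = 0.28125 gives h = -0.0459, negative; keep [0.25, 0.28125]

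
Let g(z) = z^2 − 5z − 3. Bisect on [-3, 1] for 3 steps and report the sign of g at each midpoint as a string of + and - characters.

z = -1 gives g = 3, positive; keep [-1, 1]
z = 0 gives g = -3, negative; keep [-1, 0]
z = -0.5 gives g = -0.25, negative; keep [-1, -0.5]

+--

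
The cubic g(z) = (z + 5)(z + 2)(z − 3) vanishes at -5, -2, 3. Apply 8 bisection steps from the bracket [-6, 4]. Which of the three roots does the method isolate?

3

m = -1, g(m) = -16 (−); new bracket [-1, 4]
m = 1.5, g(m) = -34.125 (−); new bracket [1.5, 4]
m = 2.75, g(m) = -9.203125 (−); new bracket [2.75, 4]
m = 3.375, g(m) = 16.8809 (+); new bracket [2.75, 3.375]
m = 3.0625, g(m) = 2.551 (+); new bracket [2.75, 3.0625]
m = 2.90625, g(m) = -3.6366 (−); new bracket [2.90625, 3.0625]
m = 2.984375, g(m) = -0.6218 (−); new bracket [2.984375, 3.0625]
m = 3.0234375, g(m) = 0.9447 (+); new bracket [2.984375, 3.0234375]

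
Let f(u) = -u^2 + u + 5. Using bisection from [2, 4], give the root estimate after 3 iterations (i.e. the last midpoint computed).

2.75

midpoint 3: f = -1 < 0 → [2, 3]
midpoint 2.5: f = 1.25 > 0 → [2.5, 3]
midpoint 2.75: f = 0.1875 > 0 → [2.75, 3]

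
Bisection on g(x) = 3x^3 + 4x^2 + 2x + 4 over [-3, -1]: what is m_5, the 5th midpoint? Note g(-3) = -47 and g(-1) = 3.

-1.4375

m = -2, g(m) = -8 (−); new bracket [-2, -1]
m = -1.5, g(m) = -0.125 (−); new bracket [-1.5, -1]
m = -1.25, g(m) = 1.890625 (+); new bracket [-1.5, -1.25]
m = -1.375, g(m) = 1.0137 (+); new bracket [-1.5, -1.375]
m = -1.4375, g(m) = 0.4792 (+); new bracket [-1.5, -1.4375]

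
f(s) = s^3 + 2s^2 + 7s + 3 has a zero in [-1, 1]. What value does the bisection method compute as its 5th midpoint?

-0.4375

s = 0 gives f = 3, positive; keep [-1, 0]
s = -0.5 gives f = -0.125, negative; keep [-0.5, 0]
s = -0.25 gives f = 1.359375, positive; keep [-0.5, -0.25]
s = -0.375 gives f = 0.6035, positive; keep [-0.5, -0.375]
s = -0.4375 gives f = 0.2366, positive; keep [-0.5, -0.4375]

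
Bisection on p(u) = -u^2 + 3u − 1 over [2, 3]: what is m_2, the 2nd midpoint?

m = 2.5, p(m) = 0.25 (+); new bracket [2.5, 3]
m = 2.75, p(m) = -0.3125 (−); new bracket [2.5, 2.75]

2.75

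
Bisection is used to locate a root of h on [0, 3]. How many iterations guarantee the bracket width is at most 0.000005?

20

Width after n steps is 3/2^n. Need 2^n ≥ 3/0.000005 = 600000.
2^19 = 524288 < 600000 ≤ 2^20 = 1048576, so n = 20.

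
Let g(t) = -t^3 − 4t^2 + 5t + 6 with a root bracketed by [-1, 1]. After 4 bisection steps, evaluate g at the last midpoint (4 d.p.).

m = 0, g(m) = 6 (+); new bracket [-1, 0]
m = -0.5, g(m) = 2.625 (+); new bracket [-1, -0.5]
m = -0.75, g(m) = 0.421875 (+); new bracket [-1, -0.75]
m = -0.875, g(m) = -0.7676 (−); new bracket [-0.875, -0.75]

-0.7676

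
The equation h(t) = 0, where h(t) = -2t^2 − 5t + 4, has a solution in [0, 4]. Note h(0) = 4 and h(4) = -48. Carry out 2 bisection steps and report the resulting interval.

t = 2 gives h = -14, negative; keep [0, 2]
t = 1 gives h = -3, negative; keep [0, 1]

[0, 1]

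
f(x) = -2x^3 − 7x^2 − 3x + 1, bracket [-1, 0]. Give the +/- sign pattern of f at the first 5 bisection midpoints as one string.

m = -0.5, f(m) = 1 (+); new bracket [-1, -0.5]
m = -0.75, f(m) = 0.15625 (+); new bracket [-1, -0.75]
m = -0.875, f(m) = -0.394531 (−); new bracket [-0.875, -0.75]
m = -0.8125, f(m) = -0.1108 (−); new bracket [-0.8125, -0.75]
m = -0.78125, f(m) = 0.025 (+); new bracket [-0.8125, -0.78125]

++--+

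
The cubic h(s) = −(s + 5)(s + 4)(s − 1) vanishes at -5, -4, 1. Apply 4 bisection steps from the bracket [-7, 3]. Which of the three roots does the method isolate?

1

h(-2) = 18 > 0, so the root lies in [-2, 3]
h(0.5) = 12.375 > 0, so the root lies in [0.5, 3]
h(1.75) = -29.109375 < 0, so the root lies in [0.5, 1.75]
h(1.125) = -3.9238 < 0, so the root lies in [0.5, 1.125]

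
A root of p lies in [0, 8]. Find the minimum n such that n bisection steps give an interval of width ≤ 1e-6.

23

Width after n steps is 8/2^n. Need 2^n ≥ 8/1e-6 = 8000000.
2^22 = 4194304 < 8000000 ≤ 2^23 = 8388608, so n = 23.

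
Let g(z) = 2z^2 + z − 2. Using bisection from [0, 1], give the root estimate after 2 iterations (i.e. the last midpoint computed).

0.75

m = 0.5, g(m) = -1 (−); new bracket [0.5, 1]
m = 0.75, g(m) = -0.125 (−); new bracket [0.75, 1]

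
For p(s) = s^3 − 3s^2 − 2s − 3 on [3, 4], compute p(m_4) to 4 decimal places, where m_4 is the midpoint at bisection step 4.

-1.0266

midpoint 3.5: p = -3.875 < 0 → [3.5, 4]
midpoint 3.75: p = 0.046875 > 0 → [3.5, 3.75]
midpoint 3.625: p = -2.037109 < 0 → [3.625, 3.75]
midpoint 3.6875: p = -1.0266 < 0 → [3.6875, 3.75]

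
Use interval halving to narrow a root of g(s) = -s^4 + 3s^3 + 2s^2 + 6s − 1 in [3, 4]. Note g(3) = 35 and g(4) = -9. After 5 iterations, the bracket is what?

[3.875, 3.90625]

s = 3.5 gives g = 23.0625, positive; keep [3.5, 4]
s = 3.75 gives g = 10.074219, positive; keep [3.75, 4]
s = 3.875 gives g = 1.368896, positive; keep [3.875, 4]
s = 3.9375 gives g = -3.5984, negative; keep [3.875, 3.9375]
s = 3.90625 gives g = -1.0616, negative; keep [3.875, 3.90625]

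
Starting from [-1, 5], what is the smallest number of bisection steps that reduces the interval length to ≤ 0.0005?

14

Width after n steps is 6/2^n. Need 2^n ≥ 6/0.0005 = 12000.
2^13 = 8192 < 12000 ≤ 2^14 = 16384, so n = 14.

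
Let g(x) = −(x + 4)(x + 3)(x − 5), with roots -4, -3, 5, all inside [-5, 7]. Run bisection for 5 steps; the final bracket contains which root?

5

midpoint 1: g = 80 > 0 → [1, 7]
midpoint 4: g = 56 > 0 → [4, 7]
midpoint 5.5: g = -40.375 < 0 → [4, 5.5]
midpoint 4.75: g = 16.9531 > 0 → [4.75, 5.5]
midpoint 5.125: g = -9.2676 < 0 → [4.75, 5.125]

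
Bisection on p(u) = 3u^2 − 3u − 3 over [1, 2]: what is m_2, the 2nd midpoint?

p(1.5) = -0.75 < 0, so the root lies in [1.5, 2]
p(1.75) = 0.9375 > 0, so the root lies in [1.5, 1.75]

1.75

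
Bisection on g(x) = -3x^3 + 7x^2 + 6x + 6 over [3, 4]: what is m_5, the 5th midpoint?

m = 3.5, g(m) = -15.875 (−); new bracket [3, 3.5]
m = 3.25, g(m) = -3.546875 (−); new bracket [3, 3.25]
m = 3.125, g(m) = 1.556641 (+); new bracket [3.125, 3.25]
m = 3.1875, g(m) = -0.9104 (−); new bracket [3.125, 3.1875]
m = 3.15625, g(m) = 0.344 (+); new bracket [3.15625, 3.1875]

3.15625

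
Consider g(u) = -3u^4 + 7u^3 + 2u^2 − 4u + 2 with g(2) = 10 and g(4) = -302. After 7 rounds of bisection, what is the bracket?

[2.421875, 2.4375]

g(3) = -46 < 0, so the root lies in [2, 3]
g(2.5) = -3.3125 < 0, so the root lies in [2, 2.5]
g(2.25) = 5.972656 > 0, so the root lies in [2.25, 2.5]
g(2.375) = 2.1067 > 0, so the root lies in [2.375, 2.5]
g(2.4375) = -0.3929 < 0, so the root lies in [2.375, 2.4375]
g(2.40625) = 0.9074 > 0, so the root lies in [2.40625, 2.4375]
g(2.421875) = 0.2701 > 0, so the root lies in [2.421875, 2.4375]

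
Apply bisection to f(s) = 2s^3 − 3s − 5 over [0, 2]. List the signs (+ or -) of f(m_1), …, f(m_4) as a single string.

m = 1, f(m) = -6 (−); new bracket [1, 2]
m = 1.5, f(m) = -2.75 (−); new bracket [1.5, 2]
m = 1.75, f(m) = 0.46875 (+); new bracket [1.5, 1.75]
m = 1.625, f(m) = -1.293 (−); new bracket [1.625, 1.75]

--+-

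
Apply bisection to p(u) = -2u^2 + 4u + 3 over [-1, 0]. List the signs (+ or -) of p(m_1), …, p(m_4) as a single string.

p(-0.5) = 0.5 > 0, so the root lies in [-1, -0.5]
p(-0.75) = -1.125 < 0, so the root lies in [-0.75, -0.5]
p(-0.625) = -0.28125 < 0, so the root lies in [-0.625, -0.5]
p(-0.5625) = 0.1172 > 0, so the root lies in [-0.625, -0.5625]

+--+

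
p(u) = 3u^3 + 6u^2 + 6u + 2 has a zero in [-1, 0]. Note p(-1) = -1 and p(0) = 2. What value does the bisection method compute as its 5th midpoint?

-0.53125

m = -0.5, p(m) = 0.125 (+); new bracket [-1, -0.5]
m = -0.75, p(m) = -0.390625 (−); new bracket [-0.75, -0.5]
m = -0.625, p(m) = -0.138672 (−); new bracket [-0.625, -0.5]
m = -0.5625, p(m) = -0.0105 (−); new bracket [-0.5625, -0.5]
m = -0.53125, p(m) = 0.0561 (+); new bracket [-0.5625, -0.53125]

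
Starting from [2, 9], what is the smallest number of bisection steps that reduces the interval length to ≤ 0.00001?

20

Width after n steps is 7/2^n. Need 2^n ≥ 7/0.00001 = 700000.
2^19 = 524288 < 700000 ≤ 2^20 = 1048576, so n = 20.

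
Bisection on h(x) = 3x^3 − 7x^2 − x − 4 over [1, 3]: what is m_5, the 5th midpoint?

2.6875

h(2) = -10 < 0, so the root lies in [2, 3]
h(2.5) = -3.375 < 0, so the root lies in [2.5, 3]
h(2.75) = 2.703125 > 0, so the root lies in [2.5, 2.75]
h(2.625) = -0.5957 < 0, so the root lies in [2.625, 2.75]
h(2.6875) = 0.9866 > 0, so the root lies in [2.625, 2.6875]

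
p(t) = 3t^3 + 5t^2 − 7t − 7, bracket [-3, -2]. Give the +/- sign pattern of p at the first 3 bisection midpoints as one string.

--+

p(-2.5) = -5.125 < 0, so the root lies in [-2.5, -2]
p(-2.25) = -0.109375 < 0, so the root lies in [-2.25, -2]
p(-2.125) = 1.666016 > 0, so the root lies in [-2.25, -2.125]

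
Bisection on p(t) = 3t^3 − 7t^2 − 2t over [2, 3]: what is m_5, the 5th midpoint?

m = 2.5, p(m) = -1.875 (−); new bracket [2.5, 3]
m = 2.75, p(m) = 3.953125 (+); new bracket [2.5, 2.75]
m = 2.625, p(m) = 0.779297 (+); new bracket [2.5, 2.625]
m = 2.5625, p(m) = -0.6106 (−); new bracket [2.5625, 2.625]
m = 2.59375, p(m) = 0.0684 (+); new bracket [2.5625, 2.59375]

2.59375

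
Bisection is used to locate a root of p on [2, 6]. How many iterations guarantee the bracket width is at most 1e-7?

26

Width after n steps is 4/2^n. Need 2^n ≥ 4/1e-7 = 40000000.
2^25 = 33554432 < 40000000 ≤ 2^26 = 67108864, so n = 26.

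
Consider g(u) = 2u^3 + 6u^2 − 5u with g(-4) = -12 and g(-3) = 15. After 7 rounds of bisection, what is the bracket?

m = -3.5, g(m) = 5.25 (+); new bracket [-4, -3.5]
m = -3.75, g(m) = -2.34375 (−); new bracket [-3.75, -3.5]
m = -3.625, g(m) = 1.699219 (+); new bracket [-3.75, -3.625]
m = -3.6875, g(m) = -0.2593 (−); new bracket [-3.6875, -3.625]
m = -3.65625, g(m) = 0.7355 (+); new bracket [-3.6875, -3.65625]
m = -3.671875, g(m) = 0.242 (+); new bracket [-3.6875, -3.671875]
m = -3.6796875, g(m) = -0.0076 (−); new bracket [-3.6796875, -3.671875]

[-3.6796875, -3.671875]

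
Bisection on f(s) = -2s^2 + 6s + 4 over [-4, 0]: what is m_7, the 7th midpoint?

s = -2 gives f = -16, negative; keep [-2, 0]
s = -1 gives f = -4, negative; keep [-1, 0]
s = -0.5 gives f = 0.5, positive; keep [-1, -0.5]
s = -0.75 gives f = -1.625, negative; keep [-0.75, -0.5]
s = -0.625 gives f = -0.5312, negative; keep [-0.625, -0.5]
s = -0.5625 gives f = -0.0078, negative; keep [-0.5625, -0.5]
s = -0.53125 gives f = 0.248, positive; keep [-0.5625, -0.53125]

-0.53125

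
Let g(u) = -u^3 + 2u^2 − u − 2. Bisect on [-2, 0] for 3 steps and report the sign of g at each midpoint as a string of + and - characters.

u = -1 gives g = 2, positive; keep [-1, 0]
u = -0.5 gives g = -0.875, negative; keep [-1, -0.5]
u = -0.75 gives g = 0.296875, positive; keep [-0.75, -0.5]

+-+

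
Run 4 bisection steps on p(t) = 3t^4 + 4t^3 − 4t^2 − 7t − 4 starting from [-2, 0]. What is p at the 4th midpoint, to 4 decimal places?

m = -1, p(m) = -2 (−); new bracket [-2, -1]
m = -1.5, p(m) = -0.8125 (−); new bracket [-2, -1.5]
m = -1.75, p(m) = 2.699219 (+); new bracket [-1.75, -1.5]
m = -1.625, p(m) = 0.5671 (+); new bracket [-1.625, -1.5]

0.5671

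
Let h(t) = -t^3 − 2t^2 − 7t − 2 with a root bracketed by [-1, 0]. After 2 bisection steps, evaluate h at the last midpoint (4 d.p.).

m = -0.5, h(m) = 1.125 (+); new bracket [-0.5, 0]
m = -0.25, h(m) = -0.359375 (−); new bracket [-0.5, -0.25]

-0.3594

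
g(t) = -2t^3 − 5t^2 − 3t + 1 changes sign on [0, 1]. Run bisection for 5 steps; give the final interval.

g(0.5) = -2 < 0, so the root lies in [0, 0.5]
g(0.25) = -0.09375 < 0, so the root lies in [0, 0.25]
g(0.125) = 0.542969 > 0, so the root lies in [0.125, 0.25]
g(0.1875) = 0.2485 > 0, so the root lies in [0.1875, 0.25]
g(0.21875) = 0.0836 > 0, so the root lies in [0.21875, 0.25]

[0.21875, 0.25]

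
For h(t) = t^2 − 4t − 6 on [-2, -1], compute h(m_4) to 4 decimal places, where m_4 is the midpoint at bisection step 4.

h(-1.5) = 2.25 > 0, so the root lies in [-1.5, -1]
h(-1.25) = 0.5625 > 0, so the root lies in [-1.25, -1]
h(-1.125) = -0.234375 < 0, so the root lies in [-1.25, -1.125]
h(-1.1875) = 0.1602 > 0, so the root lies in [-1.1875, -1.125]

0.1602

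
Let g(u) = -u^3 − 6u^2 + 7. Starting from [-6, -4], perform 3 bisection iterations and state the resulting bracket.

[-6, -5.75]

midpoint -5: g = -18 < 0 → [-6, -5]
midpoint -5.5: g = -8.125 < 0 → [-6, -5.5]
midpoint -5.75: g = -1.265625 < 0 → [-6, -5.75]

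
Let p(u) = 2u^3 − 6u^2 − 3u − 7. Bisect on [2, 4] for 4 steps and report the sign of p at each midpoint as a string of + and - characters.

midpoint 3: p = -16 < 0 → [3, 4]
midpoint 3.5: p = -5.25 < 0 → [3.5, 4]
midpoint 3.75: p = 2.84375 > 0 → [3.5, 3.75]
midpoint 3.625: p = -1.4492 < 0 → [3.625, 3.75]

--+-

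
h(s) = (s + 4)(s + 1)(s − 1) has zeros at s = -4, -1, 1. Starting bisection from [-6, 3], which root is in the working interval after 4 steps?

-4

midpoint -1.5: h = 3.125 > 0 → [-6, -1.5]
midpoint -3.75: h = 3.265625 > 0 → [-6, -3.75]
midpoint -4.875: h = -19.919922 < 0 → [-4.875, -3.75]
midpoint -4.3125: h = -5.4993 < 0 → [-4.3125, -3.75]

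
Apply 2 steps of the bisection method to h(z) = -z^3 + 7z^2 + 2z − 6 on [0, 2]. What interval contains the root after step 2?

z = 1 gives h = 2, positive; keep [0, 1]
z = 0.5 gives h = -3.375, negative; keep [0.5, 1]

[0.5, 1]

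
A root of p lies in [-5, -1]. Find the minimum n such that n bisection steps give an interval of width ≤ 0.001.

Width after n steps is 4/2^n. Need 2^n ≥ 4/0.001 = 4000.
2^11 = 2048 < 4000 ≤ 2^12 = 4096, so n = 12.

12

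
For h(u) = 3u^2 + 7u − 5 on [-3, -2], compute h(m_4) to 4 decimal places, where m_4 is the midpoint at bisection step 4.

0.3242

m = -2.5, h(m) = -3.75 (−); new bracket [-3, -2.5]
m = -2.75, h(m) = -1.5625 (−); new bracket [-3, -2.75]
m = -2.875, h(m) = -0.328125 (−); new bracket [-3, -2.875]
m = -2.9375, h(m) = 0.3242 (+); new bracket [-2.9375, -2.875]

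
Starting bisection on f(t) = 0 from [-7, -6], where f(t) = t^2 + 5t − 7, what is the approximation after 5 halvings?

m = -6.5, f(m) = 2.75 (+); new bracket [-6.5, -6]
m = -6.25, f(m) = 0.8125 (+); new bracket [-6.25, -6]
m = -6.125, f(m) = -0.109375 (−); new bracket [-6.25, -6.125]
m = -6.1875, f(m) = 0.3477 (+); new bracket [-6.1875, -6.125]
m = -6.15625, f(m) = 0.1182 (+); new bracket [-6.15625, -6.125]

-6.15625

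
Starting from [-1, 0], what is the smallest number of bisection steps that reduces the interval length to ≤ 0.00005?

15

Width after n steps is 1/2^n. Need 2^n ≥ 1/0.00005 = 20000.
2^14 = 16384 < 20000 ≤ 2^15 = 32768, so n = 15.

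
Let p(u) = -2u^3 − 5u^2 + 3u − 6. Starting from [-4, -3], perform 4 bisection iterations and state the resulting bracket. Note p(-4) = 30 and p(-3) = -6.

midpoint -3.5: p = 8 > 0 → [-3.5, -3]
midpoint -3.25: p = 0.09375 > 0 → [-3.25, -3]
midpoint -3.125: p = -3.167969 < 0 → [-3.25, -3.125]
midpoint -3.1875: p = -1.5923 < 0 → [-3.25, -3.1875]

[-3.25, -3.1875]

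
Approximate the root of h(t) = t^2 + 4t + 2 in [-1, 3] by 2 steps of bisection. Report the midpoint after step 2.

0

t = 1 gives h = 7, positive; keep [-1, 1]
t = 0 gives h = 2, positive; keep [-1, 0]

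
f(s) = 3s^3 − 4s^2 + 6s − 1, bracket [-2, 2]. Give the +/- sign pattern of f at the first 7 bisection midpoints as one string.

-+++-+-

s = 0 gives f = -1, negative; keep [0, 2]
s = 1 gives f = 4, positive; keep [0, 1]
s = 0.5 gives f = 1.375, positive; keep [0, 0.5]
s = 0.25 gives f = 0.2969, positive; keep [0, 0.25]
s = 0.125 gives f = -0.3066, negative; keep [0.125, 0.25]
s = 0.1875 gives f = 0.0042, positive; keep [0.125, 0.1875]
s = 0.15625 gives f = -0.1487, negative; keep [0.15625, 0.1875]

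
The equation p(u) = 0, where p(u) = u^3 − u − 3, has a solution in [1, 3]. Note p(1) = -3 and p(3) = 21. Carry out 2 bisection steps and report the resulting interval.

[1.5, 2]

midpoint 2: p = 3 > 0 → [1, 2]
midpoint 1.5: p = -1.125 < 0 → [1.5, 2]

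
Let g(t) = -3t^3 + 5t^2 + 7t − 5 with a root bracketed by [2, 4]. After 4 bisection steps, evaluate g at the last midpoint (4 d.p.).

-0.3613

t = 3 gives g = -20, negative; keep [2, 3]
t = 2.5 gives g = -3.125, negative; keep [2, 2.5]
t = 2.25 gives g = 1.890625, positive; keep [2.25, 2.5]
t = 2.375 gives g = -0.3613, negative; keep [2.25, 2.375]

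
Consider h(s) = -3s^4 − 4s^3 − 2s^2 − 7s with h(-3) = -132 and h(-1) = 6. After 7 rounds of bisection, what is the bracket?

h(-2) = -10 < 0, so the root lies in [-2, -1]
h(-1.5) = 4.3125 > 0, so the root lies in [-2, -1.5]
h(-1.75) = -0.574219 < 0, so the root lies in [-1.75, -1.5]
h(-1.625) = 2.3391 > 0, so the root lies in [-1.75, -1.625]
h(-1.6875) = 1.0114 > 0, so the root lies in [-1.75, -1.6875]
h(-1.71875) = 0.2523 > 0, so the root lies in [-1.75, -1.71875]
h(-1.734375) = -0.1523 < 0, so the root lies in [-1.734375, -1.71875]

[-1.734375, -1.71875]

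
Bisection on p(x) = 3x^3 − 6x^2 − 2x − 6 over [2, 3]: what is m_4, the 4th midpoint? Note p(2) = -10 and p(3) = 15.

midpoint 2.5: p = -1.625 < 0 → [2.5, 3]
midpoint 2.75: p = 5.515625 > 0 → [2.5, 2.75]
midpoint 2.625: p = 1.669922 > 0 → [2.5, 2.625]
midpoint 2.5625: p = -0.0442 < 0 → [2.5625, 2.625]

2.5625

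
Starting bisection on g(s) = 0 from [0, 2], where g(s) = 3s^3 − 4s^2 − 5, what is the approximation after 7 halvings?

1.828125

s = 1 gives g = -6, negative; keep [1, 2]
s = 1.5 gives g = -3.875, negative; keep [1.5, 2]
s = 1.75 gives g = -1.171875, negative; keep [1.75, 2]
s = 1.875 gives g = 0.7129, positive; keep [1.75, 1.875]
s = 1.8125 gives g = -0.2776, negative; keep [1.8125, 1.875]
s = 1.84375 gives g = 0.2054, positive; keep [1.8125, 1.84375]
s = 1.828125 gives g = -0.0392, negative; keep [1.828125, 1.84375]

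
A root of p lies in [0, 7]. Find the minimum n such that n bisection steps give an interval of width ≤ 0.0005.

14

Width after n steps is 7/2^n. Need 2^n ≥ 7/0.0005 = 14000.
2^13 = 8192 < 14000 ≤ 2^14 = 16384, so n = 14.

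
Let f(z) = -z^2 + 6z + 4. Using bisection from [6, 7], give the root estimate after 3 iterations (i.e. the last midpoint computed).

6.625

z = 6.5 gives f = 0.75, positive; keep [6.5, 7]
z = 6.75 gives f = -1.0625, negative; keep [6.5, 6.75]
z = 6.625 gives f = -0.140625, negative; keep [6.5, 6.625]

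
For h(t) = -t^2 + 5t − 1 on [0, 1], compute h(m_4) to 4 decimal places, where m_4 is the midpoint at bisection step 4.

-0.0977

t = 0.5 gives h = 1.25, positive; keep [0, 0.5]
t = 0.25 gives h = 0.1875, positive; keep [0, 0.25]
t = 0.125 gives h = -0.390625, negative; keep [0.125, 0.25]
t = 0.1875 gives h = -0.0977, negative; keep [0.1875, 0.25]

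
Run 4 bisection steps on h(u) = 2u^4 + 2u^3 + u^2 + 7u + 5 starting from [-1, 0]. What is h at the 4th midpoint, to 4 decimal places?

h(-0.5) = 1.625 > 0, so the root lies in [-1, -0.5]
h(-0.75) = 0.101562 > 0, so the root lies in [-1, -0.75]
h(-0.875) = -0.526855 < 0, so the root lies in [-0.875, -0.75]
h(-0.8125) = -0.2285 < 0, so the root lies in [-0.8125, -0.75]

-0.2285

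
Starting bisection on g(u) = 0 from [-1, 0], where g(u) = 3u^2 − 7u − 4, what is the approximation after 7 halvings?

u = -0.5 gives g = 0.25, positive; keep [-0.5, 0]
u = -0.25 gives g = -2.0625, negative; keep [-0.5, -0.25]
u = -0.375 gives g = -0.953125, negative; keep [-0.5, -0.375]
u = -0.4375 gives g = -0.3633, negative; keep [-0.5, -0.4375]
u = -0.46875 gives g = -0.0596, negative; keep [-0.5, -0.46875]
u = -0.484375 gives g = 0.0945, positive; keep [-0.484375, -0.46875]
u = -0.4765625 gives g = 0.0173, positive; keep [-0.4765625, -0.46875]

-0.4765625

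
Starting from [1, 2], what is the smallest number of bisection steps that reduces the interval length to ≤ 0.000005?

18

Width after n steps is 1/2^n. Need 2^n ≥ 1/0.000005 = 200000.
2^17 = 131072 < 200000 ≤ 2^18 = 262144, so n = 18.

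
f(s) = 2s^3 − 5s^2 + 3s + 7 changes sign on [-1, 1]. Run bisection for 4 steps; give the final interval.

[-0.875, -0.75]

f(0) = 7 > 0, so the root lies in [-1, 0]
f(-0.5) = 4 > 0, so the root lies in [-1, -0.5]
f(-0.75) = 1.09375 > 0, so the root lies in [-1, -0.75]
f(-0.875) = -0.793 < 0, so the root lies in [-0.875, -0.75]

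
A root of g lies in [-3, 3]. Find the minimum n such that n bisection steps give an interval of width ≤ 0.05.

Width after n steps is 6/2^n. Need 2^n ≥ 6/0.05 = 120.
2^6 = 64 < 120 ≤ 2^7 = 128, so n = 7.

7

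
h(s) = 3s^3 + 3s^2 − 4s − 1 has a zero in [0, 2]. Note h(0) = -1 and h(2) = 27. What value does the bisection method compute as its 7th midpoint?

h(1) = 1 > 0, so the root lies in [0, 1]
h(0.5) = -1.875 < 0, so the root lies in [0.5, 1]
h(0.75) = -1.046875 < 0, so the root lies in [0.75, 1]
h(0.875) = -0.1934 < 0, so the root lies in [0.875, 1]
h(0.9375) = 0.3586 > 0, so the root lies in [0.875, 0.9375]
h(0.90625) = 0.0717 > 0, so the root lies in [0.875, 0.90625]
h(0.890625) = -0.0635 < 0, so the root lies in [0.890625, 0.90625]

0.890625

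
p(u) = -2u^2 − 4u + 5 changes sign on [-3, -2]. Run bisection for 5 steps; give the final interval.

u = -2.5 gives p = 2.5, positive; keep [-3, -2.5]
u = -2.75 gives p = 0.875, positive; keep [-3, -2.75]
u = -2.875 gives p = -0.03125, negative; keep [-2.875, -2.75]
u = -2.8125 gives p = 0.4297, positive; keep [-2.875, -2.8125]
u = -2.84375 gives p = 0.2012, positive; keep [-2.875, -2.84375]

[-2.875, -2.84375]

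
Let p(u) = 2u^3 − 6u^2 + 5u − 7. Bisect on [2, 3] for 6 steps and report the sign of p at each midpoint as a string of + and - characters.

-+++--

p(2.5) = -0.75 < 0, so the root lies in [2.5, 3]
p(2.75) = 2.96875 > 0, so the root lies in [2.5, 2.75]
p(2.625) = 0.957031 > 0, so the root lies in [2.5, 2.625]
p(2.5625) = 0.0669 > 0, so the root lies in [2.5, 2.5625]
p(2.53125) = -0.3505 < 0, so the root lies in [2.53125, 2.5625]
p(2.546875) = -0.1441 < 0, so the root lies in [2.546875, 2.5625]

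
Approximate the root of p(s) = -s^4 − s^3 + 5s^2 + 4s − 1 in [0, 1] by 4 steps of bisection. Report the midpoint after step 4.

m = 0.5, p(m) = 2.0625 (+); new bracket [0, 0.5]
m = 0.25, p(m) = 0.292969 (+); new bracket [0, 0.25]
m = 0.125, p(m) = -0.424072 (−); new bracket [0.125, 0.25]
m = 0.1875, p(m) = -0.082 (−); new bracket [0.1875, 0.25]

0.1875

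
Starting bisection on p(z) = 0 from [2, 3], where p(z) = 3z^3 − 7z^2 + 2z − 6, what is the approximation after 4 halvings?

2.4375

m = 2.5, p(m) = 2.125 (+); new bracket [2, 2.5]
m = 2.25, p(m) = -2.765625 (−); new bracket [2.25, 2.5]
m = 2.375, p(m) = -0.544922 (−); new bracket [2.375, 2.5]
m = 2.4375, p(m) = 0.7317 (+); new bracket [2.375, 2.4375]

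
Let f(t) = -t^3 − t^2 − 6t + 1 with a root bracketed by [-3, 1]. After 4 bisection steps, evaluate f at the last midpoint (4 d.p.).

-0.5781

f(-1) = 7 > 0, so the root lies in [-1, 1]
f(0) = 1 > 0, so the root lies in [0, 1]
f(0.5) = -2.375 < 0, so the root lies in [0, 0.5]
f(0.25) = -0.5781 < 0, so the root lies in [0, 0.25]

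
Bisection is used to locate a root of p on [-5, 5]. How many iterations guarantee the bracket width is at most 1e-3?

14

Width after n steps is 10/2^n. Need 2^n ≥ 10/1e-3 = 10000.
2^13 = 8192 < 10000 ≤ 2^14 = 16384, so n = 14.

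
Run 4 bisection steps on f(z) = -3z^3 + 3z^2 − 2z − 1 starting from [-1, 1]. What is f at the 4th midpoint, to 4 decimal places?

0.3301

z = 0 gives f = -1, negative; keep [-1, 0]
z = -0.5 gives f = 1.125, positive; keep [-0.5, 0]
z = -0.25 gives f = -0.265625, negative; keep [-0.5, -0.25]
z = -0.375 gives f = 0.3301, positive; keep [-0.375, -0.25]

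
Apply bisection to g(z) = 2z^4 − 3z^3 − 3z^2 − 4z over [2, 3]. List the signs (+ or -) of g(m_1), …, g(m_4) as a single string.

midpoint 2.5: g = 2.5 > 0 → [2, 2.5]
midpoint 2.25: g = -7.101562 < 0 → [2.25, 2.5]
midpoint 2.375: g = -2.978027 < 0 → [2.375, 2.5]
midpoint 2.4375: g = -0.4201 < 0 → [2.4375, 2.5]

+---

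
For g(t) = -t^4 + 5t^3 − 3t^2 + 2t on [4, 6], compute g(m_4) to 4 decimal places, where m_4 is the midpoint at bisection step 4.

midpoint 5: g = -65 < 0 → [4, 5]
midpoint 4.5: g = -6.1875 < 0 → [4, 4.5]
midpoint 4.25: g = 11.886719 > 0 → [4.25, 4.5]
midpoint 4.375: g = 3.6658 > 0 → [4.375, 4.5]

3.6658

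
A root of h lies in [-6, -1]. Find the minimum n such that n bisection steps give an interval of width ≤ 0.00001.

19

Width after n steps is 5/2^n. Need 2^n ≥ 5/0.00001 = 500000.
2^18 = 262144 < 500000 ≤ 2^19 = 524288, so n = 19.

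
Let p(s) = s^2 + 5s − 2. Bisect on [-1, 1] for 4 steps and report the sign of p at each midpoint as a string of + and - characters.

-+-+

p(0) = -2 < 0, so the root lies in [0, 1]
p(0.5) = 0.75 > 0, so the root lies in [0, 0.5]
p(0.25) = -0.6875 < 0, so the root lies in [0.25, 0.5]
p(0.375) = 0.0156 > 0, so the root lies in [0.25, 0.375]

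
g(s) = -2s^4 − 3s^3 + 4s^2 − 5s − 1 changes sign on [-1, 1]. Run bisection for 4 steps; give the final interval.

[-0.25, -0.125]

g(0) = -1 < 0, so the root lies in [-1, 0]
g(-0.5) = 2.75 > 0, so the root lies in [-0.5, 0]
g(-0.25) = 0.539062 > 0, so the root lies in [-0.25, 0]
g(-0.125) = -0.3071 < 0, so the root lies in [-0.25, -0.125]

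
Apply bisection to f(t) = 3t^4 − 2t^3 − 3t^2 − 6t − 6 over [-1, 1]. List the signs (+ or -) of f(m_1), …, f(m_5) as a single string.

m = 0, f(m) = -6 (−); new bracket [-1, 0]
m = -0.5, f(m) = -3.3125 (−); new bracket [-1, -0.5]
m = -0.75, f(m) = -1.394531 (−); new bracket [-1, -0.75]
m = -0.875, f(m) = 0.0515 (+); new bracket [-0.875, -0.75]
m = -0.8125, f(m) = -0.7253 (−); new bracket [-0.875, -0.8125]

---+-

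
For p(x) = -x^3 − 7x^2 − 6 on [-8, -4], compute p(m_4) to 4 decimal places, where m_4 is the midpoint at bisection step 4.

7.1406

m = -6, p(m) = -42 (−); new bracket [-8, -6]
m = -7, p(m) = -6 (−); new bracket [-8, -7]
m = -7.5, p(m) = 22.125 (+); new bracket [-7.5, -7]
m = -7.25, p(m) = 7.1406 (+); new bracket [-7.25, -7]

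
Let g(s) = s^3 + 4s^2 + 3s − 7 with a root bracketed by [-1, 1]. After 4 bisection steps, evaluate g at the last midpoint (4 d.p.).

-0.6426

m = 0, g(m) = -7 (−); new bracket [0, 1]
m = 0.5, g(m) = -4.375 (−); new bracket [0.5, 1]
m = 0.75, g(m) = -2.078125 (−); new bracket [0.75, 1]
m = 0.875, g(m) = -0.6426 (−); new bracket [0.875, 1]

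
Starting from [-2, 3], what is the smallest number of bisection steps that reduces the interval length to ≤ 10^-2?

Width after n steps is 5/2^n. Need 2^n ≥ 5/10^-2 = 500.
2^8 = 256 < 500 ≤ 2^9 = 512, so n = 9.

9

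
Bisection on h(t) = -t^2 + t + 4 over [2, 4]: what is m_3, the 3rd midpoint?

t = 3 gives h = -2, negative; keep [2, 3]
t = 2.5 gives h = 0.25, positive; keep [2.5, 3]
t = 2.75 gives h = -0.8125, negative; keep [2.5, 2.75]

2.75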